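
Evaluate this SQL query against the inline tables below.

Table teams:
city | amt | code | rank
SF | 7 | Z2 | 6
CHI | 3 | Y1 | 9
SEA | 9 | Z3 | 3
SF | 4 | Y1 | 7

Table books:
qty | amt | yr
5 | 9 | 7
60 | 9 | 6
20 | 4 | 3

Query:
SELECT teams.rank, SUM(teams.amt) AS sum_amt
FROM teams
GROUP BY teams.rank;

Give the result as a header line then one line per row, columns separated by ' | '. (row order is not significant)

After GROUP BY (4 rows):
teams.rank | sum_amt
6 | 7
9 | 3
3 | 9
7 | 4

== RESULT ==
teams.rank | sum_amt
6 | 7
9 | 3
3 | 9
7 | 4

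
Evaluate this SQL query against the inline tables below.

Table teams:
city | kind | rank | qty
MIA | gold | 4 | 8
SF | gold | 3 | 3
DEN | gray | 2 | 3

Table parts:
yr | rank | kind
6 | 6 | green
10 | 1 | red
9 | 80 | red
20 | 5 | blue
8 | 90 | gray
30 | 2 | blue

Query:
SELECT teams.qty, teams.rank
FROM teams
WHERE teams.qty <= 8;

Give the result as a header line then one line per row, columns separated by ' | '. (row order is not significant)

== RESULT ==
teams.qty | teams.rank
8 | 4
3 | 3
3 | 2

Derivation:
After WHERE (3 rows):
teams.city | teams.kind | teams.rank | teams.qty
MIA | gold | 4 | 8
SF | gold | 3 | 3
DEN | gray | 2 | 3
After SELECT (3 rows):
teams.qty | teams.rank
8 | 4
3 | 3
3 | 2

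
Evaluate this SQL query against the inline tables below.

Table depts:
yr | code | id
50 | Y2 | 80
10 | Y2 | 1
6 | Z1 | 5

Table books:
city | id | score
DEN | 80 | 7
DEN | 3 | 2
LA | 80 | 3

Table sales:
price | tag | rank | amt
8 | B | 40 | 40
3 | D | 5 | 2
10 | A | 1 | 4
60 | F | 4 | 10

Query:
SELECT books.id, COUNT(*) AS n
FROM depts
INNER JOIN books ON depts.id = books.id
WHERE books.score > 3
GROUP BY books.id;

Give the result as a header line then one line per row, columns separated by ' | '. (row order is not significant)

== RESULT ==
books.id | n
80 | 1

Derivation:
After JOIN books (2 rows):
depts.yr | depts.code | depts.id | books.city | books.id | books.score
50 | Y2 | 80 | DEN | 80 | 7
50 | Y2 | 80 | LA | 80 | 3
After WHERE (1 rows):
depts.yr | depts.code | depts.id | books.city | books.id | books.score
50 | Y2 | 80 | DEN | 80 | 7
After GROUP BY (1 rows):
books.id | n
80 | 1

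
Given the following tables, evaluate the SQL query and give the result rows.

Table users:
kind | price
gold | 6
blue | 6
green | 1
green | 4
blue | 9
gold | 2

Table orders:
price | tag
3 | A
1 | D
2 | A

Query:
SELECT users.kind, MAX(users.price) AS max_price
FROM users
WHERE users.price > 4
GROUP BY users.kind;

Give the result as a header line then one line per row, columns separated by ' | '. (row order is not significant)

After WHERE (3 rows):
users.kind | users.price
gold | 6
blue | 6
blue | 9
After GROUP BY (2 rows):
users.kind | max_price
gold | 6
blue | 9

== RESULT ==
users.kind | max_price
gold | 6
blue | 9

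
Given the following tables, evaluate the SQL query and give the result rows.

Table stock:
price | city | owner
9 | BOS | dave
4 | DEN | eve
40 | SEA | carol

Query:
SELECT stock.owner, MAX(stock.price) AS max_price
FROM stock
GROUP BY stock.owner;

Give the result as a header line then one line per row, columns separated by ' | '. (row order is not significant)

After GROUP BY (3 rows):
stock.owner | max_price
dave | 9
eve | 4
carol | 40

== RESULT ==
stock.owner | max_price
dave | 9
eve | 4
carol | 40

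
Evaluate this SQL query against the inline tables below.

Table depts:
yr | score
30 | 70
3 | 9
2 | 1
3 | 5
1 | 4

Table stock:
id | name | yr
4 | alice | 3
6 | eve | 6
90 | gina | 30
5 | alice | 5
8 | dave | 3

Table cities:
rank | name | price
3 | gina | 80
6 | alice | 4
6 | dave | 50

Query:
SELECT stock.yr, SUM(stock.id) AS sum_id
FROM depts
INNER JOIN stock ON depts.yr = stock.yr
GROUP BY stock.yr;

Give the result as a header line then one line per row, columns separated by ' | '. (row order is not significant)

After JOIN stock (5 rows):
depts.yr | depts.score | stock.id | stock.name | stock.yr
30 | 70 | 90 | gina | 30
3 | 9 | 4 | alice | 3
3 | 9 | 8 | dave | 3
3 | 5 | 4 | alice | 3
3 | 5 | 8 | dave | 3
After GROUP BY (2 rows):
stock.yr | sum_id
30 | 90
3 | 24

== RESULT ==
stock.yr | sum_id
30 | 90
3 | 24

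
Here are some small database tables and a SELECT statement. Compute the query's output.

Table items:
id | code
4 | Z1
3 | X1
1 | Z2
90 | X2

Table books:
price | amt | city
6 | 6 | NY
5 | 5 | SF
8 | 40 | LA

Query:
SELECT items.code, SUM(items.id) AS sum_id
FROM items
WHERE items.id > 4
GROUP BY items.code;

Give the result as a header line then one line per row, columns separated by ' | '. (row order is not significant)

== RESULT ==
items.code | sum_id
X2 | 90

Derivation:
After WHERE (1 rows):
items.id | items.code
90 | X2
After GROUP BY (1 rows):
items.code | sum_id
X2 | 90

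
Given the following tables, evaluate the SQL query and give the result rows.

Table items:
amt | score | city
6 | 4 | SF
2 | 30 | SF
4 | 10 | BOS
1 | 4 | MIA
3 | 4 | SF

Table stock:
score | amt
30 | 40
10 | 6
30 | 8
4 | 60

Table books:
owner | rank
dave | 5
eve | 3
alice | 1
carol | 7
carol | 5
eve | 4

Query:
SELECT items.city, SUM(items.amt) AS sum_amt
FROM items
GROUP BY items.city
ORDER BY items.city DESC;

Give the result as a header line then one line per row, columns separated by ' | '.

== RESULT ==
items.city | sum_amt
SF | 11
MIA | 1
BOS | 4

Derivation:
After GROUP BY (3 rows):
items.city | sum_amt
SF | 11
BOS | 4
MIA | 1
After ORDER BY (3 rows):
items.city | sum_amt
SF | 11
MIA | 1
BOS | 4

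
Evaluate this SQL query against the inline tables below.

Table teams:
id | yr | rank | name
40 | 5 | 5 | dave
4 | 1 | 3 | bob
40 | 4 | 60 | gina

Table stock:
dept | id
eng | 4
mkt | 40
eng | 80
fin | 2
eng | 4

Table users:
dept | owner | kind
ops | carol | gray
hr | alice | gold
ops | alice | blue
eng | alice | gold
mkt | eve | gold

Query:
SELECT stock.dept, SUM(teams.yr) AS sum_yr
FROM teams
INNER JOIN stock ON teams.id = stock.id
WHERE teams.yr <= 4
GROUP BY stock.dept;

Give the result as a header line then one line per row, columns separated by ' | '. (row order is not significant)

== RESULT ==
stock.dept | sum_yr
eng | 2
mkt | 4

Derivation:
After JOIN stock (4 rows):
teams.id | teams.yr | teams.rank | teams.name | stock.dept | stock.id
40 | 5 | 5 | dave | mkt | 40
4 | 1 | 3 | bob | eng | 4
4 | 1 | 3 | bob | eng | 4
40 | 4 | 60 | gina | mkt | 40
After WHERE (3 rows):
teams.id | teams.yr | teams.rank | teams.name | stock.dept | stock.id
4 | 1 | 3 | bob | eng | 4
4 | 1 | 3 | bob | eng | 4
40 | 4 | 60 | gina | mkt | 40
After GROUP BY (2 rows):
stock.dept | sum_yr
eng | 2
mkt | 4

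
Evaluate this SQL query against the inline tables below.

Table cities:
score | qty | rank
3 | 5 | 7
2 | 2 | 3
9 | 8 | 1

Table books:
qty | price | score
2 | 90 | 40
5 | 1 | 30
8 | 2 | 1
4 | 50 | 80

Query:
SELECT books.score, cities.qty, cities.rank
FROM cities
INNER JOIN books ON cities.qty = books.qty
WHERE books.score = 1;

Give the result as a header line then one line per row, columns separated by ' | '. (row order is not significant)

After JOIN books (3 rows):
cities.score | cities.qty | cities.rank | books.qty | books.price | books.score
3 | 5 | 7 | 5 | 1 | 30
2 | 2 | 3 | 2 | 90 | 40
9 | 8 | 1 | 8 | 2 | 1
After WHERE (1 rows):
cities.score | cities.qty | cities.rank | books.qty | books.price | books.score
9 | 8 | 1 | 8 | 2 | 1
After SELECT (1 rows):
books.score | cities.qty | cities.rank
1 | 8 | 1

== RESULT ==
books.score | cities.qty | cities.rank
1 | 8 | 1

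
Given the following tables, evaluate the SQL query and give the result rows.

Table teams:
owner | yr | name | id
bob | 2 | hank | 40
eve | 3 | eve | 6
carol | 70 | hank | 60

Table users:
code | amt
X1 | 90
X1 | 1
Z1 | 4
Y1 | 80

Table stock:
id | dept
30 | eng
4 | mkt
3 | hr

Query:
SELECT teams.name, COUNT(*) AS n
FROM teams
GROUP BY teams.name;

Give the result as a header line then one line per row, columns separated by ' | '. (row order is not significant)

After GROUP BY (2 rows):
teams.name | n
hank | 2
eve | 1

== RESULT ==
teams.name | n
hank | 2
eve | 1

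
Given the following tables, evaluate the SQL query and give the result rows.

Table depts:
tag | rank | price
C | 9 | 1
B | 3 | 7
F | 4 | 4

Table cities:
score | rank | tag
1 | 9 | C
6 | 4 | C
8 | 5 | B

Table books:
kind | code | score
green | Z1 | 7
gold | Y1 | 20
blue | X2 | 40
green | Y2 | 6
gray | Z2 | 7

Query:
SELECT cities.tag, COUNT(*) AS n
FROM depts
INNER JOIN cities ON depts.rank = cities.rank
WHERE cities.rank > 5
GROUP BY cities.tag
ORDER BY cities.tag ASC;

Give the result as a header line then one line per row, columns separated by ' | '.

After JOIN cities (2 rows):
depts.tag | depts.rank | depts.price | cities.score | cities.rank | cities.tag
C | 9 | 1 | 1 | 9 | C
F | 4 | 4 | 6 | 4 | C
After WHERE (1 rows):
depts.tag | depts.rank | depts.price | cities.score | cities.rank | cities.tag
C | 9 | 1 | 1 | 9 | C
After GROUP BY (1 rows):
cities.tag | n
C | 1
After ORDER BY (1 rows):
cities.tag | n
C | 1

== RESULT ==
cities.tag | n
C | 1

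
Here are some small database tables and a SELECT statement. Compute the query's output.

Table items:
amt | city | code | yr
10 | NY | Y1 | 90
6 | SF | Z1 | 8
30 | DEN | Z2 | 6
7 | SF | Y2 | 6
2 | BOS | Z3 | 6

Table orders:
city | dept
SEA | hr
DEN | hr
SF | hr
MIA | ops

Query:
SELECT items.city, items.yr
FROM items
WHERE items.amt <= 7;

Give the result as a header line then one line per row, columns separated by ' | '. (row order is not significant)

== RESULT ==
items.city | items.yr
SF | 8
SF | 6
BOS | 6

Derivation:
After WHERE (3 rows):
items.amt | items.city | items.code | items.yr
6 | SF | Z1 | 8
7 | SF | Y2 | 6
2 | BOS | Z3 | 6
After SELECT (3 rows):
items.city | items.yr
SF | 8
SF | 6
BOS | 6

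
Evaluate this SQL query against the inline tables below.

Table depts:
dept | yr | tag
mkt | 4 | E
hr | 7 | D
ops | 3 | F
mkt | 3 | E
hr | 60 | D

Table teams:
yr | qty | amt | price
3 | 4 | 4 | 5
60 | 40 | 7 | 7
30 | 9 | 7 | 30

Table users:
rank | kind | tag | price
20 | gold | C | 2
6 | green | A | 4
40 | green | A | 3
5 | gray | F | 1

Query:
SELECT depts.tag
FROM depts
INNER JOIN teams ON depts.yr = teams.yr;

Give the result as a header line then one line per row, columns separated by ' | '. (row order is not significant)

== RESULT ==
depts.tag
F
E
D

Derivation:
After JOIN teams (3 rows):
depts.dept | depts.yr | depts.tag | teams.yr | teams.qty | teams.amt | teams.price
ops | 3 | F | 3 | 4 | 4 | 5
mkt | 3 | E | 3 | 4 | 4 | 5
hr | 60 | D | 60 | 40 | 7 | 7
After SELECT (3 rows):
depts.tag
F
E
D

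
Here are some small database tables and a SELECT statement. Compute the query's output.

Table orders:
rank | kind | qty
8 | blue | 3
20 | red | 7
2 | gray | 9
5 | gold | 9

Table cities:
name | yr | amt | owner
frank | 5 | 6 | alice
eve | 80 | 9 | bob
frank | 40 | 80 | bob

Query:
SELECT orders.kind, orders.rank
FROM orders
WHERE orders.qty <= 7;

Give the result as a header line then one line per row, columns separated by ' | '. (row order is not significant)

After WHERE (2 rows):
orders.rank | orders.kind | orders.qty
8 | blue | 3
20 | red | 7
After SELECT (2 rows):
orders.kind | orders.rank
blue | 8
red | 20

== RESULT ==
orders.kind | orders.rank
blue | 8
red | 20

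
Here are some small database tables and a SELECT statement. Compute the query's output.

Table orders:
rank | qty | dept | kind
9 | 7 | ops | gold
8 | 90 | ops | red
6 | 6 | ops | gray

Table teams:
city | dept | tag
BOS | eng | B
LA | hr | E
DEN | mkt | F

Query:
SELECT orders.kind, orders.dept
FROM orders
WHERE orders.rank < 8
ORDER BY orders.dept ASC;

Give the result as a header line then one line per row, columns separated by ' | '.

== RESULT ==
orders.kind | orders.dept
gray | ops

Derivation:
After WHERE (1 rows):
orders.rank | orders.qty | orders.dept | orders.kind
6 | 6 | ops | gray
After SELECT (1 rows):
orders.kind | orders.dept
gray | ops
After ORDER BY (1 rows):
orders.kind | orders.dept
gray | ops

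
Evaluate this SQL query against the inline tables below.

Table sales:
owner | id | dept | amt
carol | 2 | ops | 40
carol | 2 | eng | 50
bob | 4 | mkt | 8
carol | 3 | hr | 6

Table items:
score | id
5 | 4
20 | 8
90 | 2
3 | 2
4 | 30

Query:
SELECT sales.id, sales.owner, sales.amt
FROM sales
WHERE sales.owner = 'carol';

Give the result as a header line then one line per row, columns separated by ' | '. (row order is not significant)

== RESULT ==
sales.id | sales.owner | sales.amt
2 | carol | 40
2 | carol | 50
3 | carol | 6

Derivation:
After WHERE (3 rows):
sales.owner | sales.id | sales.dept | sales.amt
carol | 2 | ops | 40
carol | 2 | eng | 50
carol | 3 | hr | 6
After SELECT (3 rows):
sales.id | sales.owner | sales.amt
2 | carol | 40
2 | carol | 50
3 | carol | 6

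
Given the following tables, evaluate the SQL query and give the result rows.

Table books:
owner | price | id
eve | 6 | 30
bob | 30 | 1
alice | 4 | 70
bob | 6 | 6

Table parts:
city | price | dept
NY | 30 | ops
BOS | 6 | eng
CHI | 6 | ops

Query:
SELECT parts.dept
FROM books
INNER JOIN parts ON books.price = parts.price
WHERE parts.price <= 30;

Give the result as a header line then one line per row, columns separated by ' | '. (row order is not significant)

After JOIN parts (5 rows):
books.owner | books.price | books.id | parts.city | parts.price | parts.dept
eve | 6 | 30 | BOS | 6 | eng
eve | 6 | 30 | CHI | 6 | ops
bob | 30 | 1 | NY | 30 | ops
bob | 6 | 6 | BOS | 6 | eng
bob | 6 | 6 | CHI | 6 | ops
After WHERE (5 rows):
books.owner | books.price | books.id | parts.city | parts.price | parts.dept
eve | 6 | 30 | BOS | 6 | eng
eve | 6 | 30 | CHI | 6 | ops
bob | 30 | 1 | NY | 30 | ops
bob | 6 | 6 | BOS | 6 | eng
bob | 6 | 6 | CHI | 6 | ops
After SELECT (5 rows):
parts.dept
eng
ops
ops
eng
ops

== RESULT ==
parts.dept
eng
ops
ops
eng
ops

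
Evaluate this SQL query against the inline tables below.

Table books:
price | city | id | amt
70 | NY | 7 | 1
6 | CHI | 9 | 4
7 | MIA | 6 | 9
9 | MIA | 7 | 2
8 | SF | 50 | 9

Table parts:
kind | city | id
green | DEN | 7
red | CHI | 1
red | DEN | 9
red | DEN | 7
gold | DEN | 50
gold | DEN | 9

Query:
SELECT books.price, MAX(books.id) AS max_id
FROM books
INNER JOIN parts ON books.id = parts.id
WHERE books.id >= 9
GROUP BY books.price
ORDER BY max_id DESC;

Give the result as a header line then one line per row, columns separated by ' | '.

After JOIN parts (7 rows):
books.price | books.city | books.id | books.amt | parts.kind | parts.city | parts.id
70 | NY | 7 | 1 | green | DEN | 7
70 | NY | 7 | 1 | red | DEN | 7
6 | CHI | 9 | 4 | red | DEN | 9
6 | CHI | 9 | 4 | gold | DEN | 9
9 | MIA | 7 | 2 | green | DEN | 7
9 | MIA | 7 | 2 | red | DEN | 7
8 | SF | 50 | 9 | gold | DEN | 50
After WHERE (3 rows):
books.price | books.city | books.id | books.amt | parts.kind | parts.city | parts.id
6 | CHI | 9 | 4 | red | DEN | 9
6 | CHI | 9 | 4 | gold | DEN | 9
8 | SF | 50 | 9 | gold | DEN | 50
After GROUP BY (2 rows):
books.price | max_id
6 | 9
8 | 50
After ORDER BY (2 rows):
books.price | max_id
8 | 50
6 | 9

== RESULT ==
books.price | max_id
8 | 50
6 | 9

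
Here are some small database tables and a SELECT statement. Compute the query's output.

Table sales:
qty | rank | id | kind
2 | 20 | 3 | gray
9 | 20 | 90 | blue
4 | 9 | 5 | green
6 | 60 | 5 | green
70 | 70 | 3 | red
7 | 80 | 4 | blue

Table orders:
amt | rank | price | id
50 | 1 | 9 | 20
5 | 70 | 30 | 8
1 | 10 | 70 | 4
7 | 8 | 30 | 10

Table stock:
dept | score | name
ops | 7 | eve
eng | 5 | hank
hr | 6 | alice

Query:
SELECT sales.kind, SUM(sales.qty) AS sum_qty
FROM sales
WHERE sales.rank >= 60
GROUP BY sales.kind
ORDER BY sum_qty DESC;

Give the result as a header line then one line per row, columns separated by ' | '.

== RESULT ==
sales.kind | sum_qty
red | 70
blue | 7
green | 6

Derivation:
After WHERE (3 rows):
sales.qty | sales.rank | sales.id | sales.kind
6 | 60 | 5 | green
70 | 70 | 3 | red
7 | 80 | 4 | blue
After GROUP BY (3 rows):
sales.kind | sum_qty
green | 6
red | 70
blue | 7
After ORDER BY (3 rows):
sales.kind | sum_qty
red | 70
blue | 7
green | 6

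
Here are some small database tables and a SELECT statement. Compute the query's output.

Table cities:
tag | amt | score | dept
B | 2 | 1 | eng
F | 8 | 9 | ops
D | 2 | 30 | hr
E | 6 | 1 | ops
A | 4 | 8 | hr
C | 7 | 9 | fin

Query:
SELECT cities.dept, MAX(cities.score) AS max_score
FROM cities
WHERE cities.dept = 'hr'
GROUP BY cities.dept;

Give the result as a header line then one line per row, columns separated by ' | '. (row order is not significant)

== RESULT ==
cities.dept | max_score
hr | 30

Derivation:
After WHERE (2 rows):
cities.tag | cities.amt | cities.score | cities.dept
D | 2 | 30 | hr
A | 4 | 8 | hr
After GROUP BY (1 rows):
cities.dept | max_score
hr | 30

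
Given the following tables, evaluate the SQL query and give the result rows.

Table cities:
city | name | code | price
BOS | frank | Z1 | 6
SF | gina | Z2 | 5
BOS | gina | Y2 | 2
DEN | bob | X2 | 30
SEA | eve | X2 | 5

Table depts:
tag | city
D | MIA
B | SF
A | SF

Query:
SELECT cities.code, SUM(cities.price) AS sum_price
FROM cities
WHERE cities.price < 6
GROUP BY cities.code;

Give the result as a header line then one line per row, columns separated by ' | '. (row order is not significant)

After WHERE (3 rows):
cities.city | cities.name | cities.code | cities.price
SF | gina | Z2 | 5
BOS | gina | Y2 | 2
SEA | eve | X2 | 5
After GROUP BY (3 rows):
cities.code | sum_price
Z2 | 5
Y2 | 2
X2 | 5

== RESULT ==
cities.code | sum_price
Z2 | 5
Y2 | 2
X2 | 5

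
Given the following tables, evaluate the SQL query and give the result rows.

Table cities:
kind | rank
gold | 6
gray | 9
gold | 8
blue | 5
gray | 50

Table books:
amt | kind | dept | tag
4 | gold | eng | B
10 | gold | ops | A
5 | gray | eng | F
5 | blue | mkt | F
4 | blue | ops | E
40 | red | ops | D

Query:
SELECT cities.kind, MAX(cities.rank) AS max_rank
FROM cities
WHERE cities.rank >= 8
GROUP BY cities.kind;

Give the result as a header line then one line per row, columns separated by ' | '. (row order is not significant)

== RESULT ==
cities.kind | max_rank
gray | 50
gold | 8

Derivation:
After WHERE (3 rows):
cities.kind | cities.rank
gray | 9
gold | 8
gray | 50
After GROUP BY (2 rows):
cities.kind | max_rank
gray | 50
gold | 8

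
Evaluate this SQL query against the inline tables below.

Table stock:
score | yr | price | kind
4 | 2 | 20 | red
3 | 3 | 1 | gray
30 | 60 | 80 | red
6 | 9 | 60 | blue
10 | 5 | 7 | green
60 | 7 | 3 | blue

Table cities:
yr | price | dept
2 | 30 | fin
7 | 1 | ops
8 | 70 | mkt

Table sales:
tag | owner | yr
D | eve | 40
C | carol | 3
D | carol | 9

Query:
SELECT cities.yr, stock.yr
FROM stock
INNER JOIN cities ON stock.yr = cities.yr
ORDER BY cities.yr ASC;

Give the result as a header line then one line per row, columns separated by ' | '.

After JOIN cities (2 rows):
stock.score | stock.yr | stock.price | stock.kind | cities.yr | cities.price | cities.dept
4 | 2 | 20 | red | 2 | 30 | fin
60 | 7 | 3 | blue | 7 | 1 | ops
After SELECT (2 rows):
cities.yr | stock.yr
2 | 2
7 | 7
After ORDER BY (2 rows):
cities.yr | stock.yr
2 | 2
7 | 7

== RESULT ==
cities.yr | stock.yr
2 | 2
7 | 7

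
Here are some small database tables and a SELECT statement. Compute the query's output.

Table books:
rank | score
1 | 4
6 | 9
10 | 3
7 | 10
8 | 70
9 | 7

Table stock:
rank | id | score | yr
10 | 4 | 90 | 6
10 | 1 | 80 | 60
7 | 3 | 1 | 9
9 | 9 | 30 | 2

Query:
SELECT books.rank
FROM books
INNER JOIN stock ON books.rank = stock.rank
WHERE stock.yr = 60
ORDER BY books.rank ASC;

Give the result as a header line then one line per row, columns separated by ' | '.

After JOIN stock (4 rows):
books.rank | books.score | stock.rank | stock.id | stock.score | stock.yr
10 | 3 | 10 | 4 | 90 | 6
10 | 3 | 10 | 1 | 80 | 60
7 | 10 | 7 | 3 | 1 | 9
9 | 7 | 9 | 9 | 30 | 2
After WHERE (1 rows):
books.rank | books.score | stock.rank | stock.id | stock.score | stock.yr
10 | 3 | 10 | 1 | 80 | 60
After SELECT (1 rows):
books.rank
10
After ORDER BY (1 rows):
books.rank
10

== RESULT ==
books.rank
10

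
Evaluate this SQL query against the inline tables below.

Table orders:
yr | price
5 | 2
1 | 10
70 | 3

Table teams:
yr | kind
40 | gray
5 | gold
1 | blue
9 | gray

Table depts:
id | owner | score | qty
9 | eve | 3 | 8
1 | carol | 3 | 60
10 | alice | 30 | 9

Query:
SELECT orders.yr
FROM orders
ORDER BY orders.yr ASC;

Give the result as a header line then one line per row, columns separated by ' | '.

== RESULT ==
orders.yr
1
5
70

Derivation:
After SELECT (3 rows):
orders.yr
5
1
70
After ORDER BY (3 rows):
orders.yr
1
5
70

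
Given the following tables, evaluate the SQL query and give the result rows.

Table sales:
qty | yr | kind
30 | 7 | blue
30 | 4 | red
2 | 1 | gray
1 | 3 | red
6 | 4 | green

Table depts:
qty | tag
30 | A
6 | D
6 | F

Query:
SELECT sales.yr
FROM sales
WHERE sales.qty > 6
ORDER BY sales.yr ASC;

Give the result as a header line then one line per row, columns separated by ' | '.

After WHERE (2 rows):
sales.qty | sales.yr | sales.kind
30 | 7 | blue
30 | 4 | red
After SELECT (2 rows):
sales.yr
7
4
After ORDER BY (2 rows):
sales.yr
4
7

== RESULT ==
sales.yr
4
7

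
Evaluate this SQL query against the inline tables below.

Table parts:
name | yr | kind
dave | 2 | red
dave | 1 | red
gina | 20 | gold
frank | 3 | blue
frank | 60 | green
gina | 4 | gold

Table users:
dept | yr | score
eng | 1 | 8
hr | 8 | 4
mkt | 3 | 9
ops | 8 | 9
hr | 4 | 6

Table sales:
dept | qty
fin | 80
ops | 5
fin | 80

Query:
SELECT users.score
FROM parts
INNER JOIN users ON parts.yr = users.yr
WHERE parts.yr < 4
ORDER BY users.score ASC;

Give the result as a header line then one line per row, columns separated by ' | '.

== RESULT ==
users.score
8
9

Derivation:
After JOIN users (3 rows):
parts.name | parts.yr | parts.kind | users.dept | users.yr | users.score
dave | 1 | red | eng | 1 | 8
frank | 3 | blue | mkt | 3 | 9
gina | 4 | gold | hr | 4 | 6
After WHERE (2 rows):
parts.name | parts.yr | parts.kind | users.dept | users.yr | users.score
dave | 1 | red | eng | 1 | 8
frank | 3 | blue | mkt | 3 | 9
After SELECT (2 rows):
users.score
8
9
After ORDER BY (2 rows):
users.score
8
9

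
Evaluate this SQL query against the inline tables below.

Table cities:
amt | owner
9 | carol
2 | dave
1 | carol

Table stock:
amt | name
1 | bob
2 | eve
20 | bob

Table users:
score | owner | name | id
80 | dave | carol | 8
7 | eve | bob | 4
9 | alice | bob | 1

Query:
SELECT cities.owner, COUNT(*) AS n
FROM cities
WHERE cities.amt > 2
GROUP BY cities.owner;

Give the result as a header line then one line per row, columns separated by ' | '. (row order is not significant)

== RESULT ==
cities.owner | n
carol | 1

Derivation:
After WHERE (1 rows):
cities.amt | cities.owner
9 | carol
After GROUP BY (1 rows):
cities.owner | n
carol | 1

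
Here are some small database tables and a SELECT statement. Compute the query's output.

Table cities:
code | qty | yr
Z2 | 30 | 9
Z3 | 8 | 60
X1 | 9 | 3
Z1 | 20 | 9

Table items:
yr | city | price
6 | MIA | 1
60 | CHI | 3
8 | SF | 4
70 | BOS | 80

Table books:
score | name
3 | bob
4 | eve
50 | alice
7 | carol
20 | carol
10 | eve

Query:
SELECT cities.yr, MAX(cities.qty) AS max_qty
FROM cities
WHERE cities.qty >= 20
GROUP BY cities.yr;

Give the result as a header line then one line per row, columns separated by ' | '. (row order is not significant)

== RESULT ==
cities.yr | max_qty
9 | 30

Derivation:
After WHERE (2 rows):
cities.code | cities.qty | cities.yr
Z2 | 30 | 9
Z1 | 20 | 9
After GROUP BY (1 rows):
cities.yr | max_qty
9 | 30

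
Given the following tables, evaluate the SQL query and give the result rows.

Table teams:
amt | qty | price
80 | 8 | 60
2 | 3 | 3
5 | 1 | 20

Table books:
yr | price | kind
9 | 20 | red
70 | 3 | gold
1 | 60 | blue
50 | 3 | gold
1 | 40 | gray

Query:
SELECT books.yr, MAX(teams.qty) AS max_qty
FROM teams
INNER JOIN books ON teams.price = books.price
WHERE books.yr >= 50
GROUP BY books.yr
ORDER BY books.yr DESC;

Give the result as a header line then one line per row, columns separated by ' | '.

After JOIN books (4 rows):
teams.amt | teams.qty | teams.price | books.yr | books.price | books.kind
80 | 8 | 60 | 1 | 60 | blue
2 | 3 | 3 | 70 | 3 | gold
2 | 3 | 3 | 50 | 3 | gold
5 | 1 | 20 | 9 | 20 | red
After WHERE (2 rows):
teams.amt | teams.qty | teams.price | books.yr | books.price | books.kind
2 | 3 | 3 | 70 | 3 | gold
2 | 3 | 3 | 50 | 3 | gold
After GROUP BY (2 rows):
books.yr | max_qty
70 | 3
50 | 3
After ORDER BY (2 rows):
books.yr | max_qty
70 | 3
50 | 3

== RESULT ==
books.yr | max_qty
70 | 3
50 | 3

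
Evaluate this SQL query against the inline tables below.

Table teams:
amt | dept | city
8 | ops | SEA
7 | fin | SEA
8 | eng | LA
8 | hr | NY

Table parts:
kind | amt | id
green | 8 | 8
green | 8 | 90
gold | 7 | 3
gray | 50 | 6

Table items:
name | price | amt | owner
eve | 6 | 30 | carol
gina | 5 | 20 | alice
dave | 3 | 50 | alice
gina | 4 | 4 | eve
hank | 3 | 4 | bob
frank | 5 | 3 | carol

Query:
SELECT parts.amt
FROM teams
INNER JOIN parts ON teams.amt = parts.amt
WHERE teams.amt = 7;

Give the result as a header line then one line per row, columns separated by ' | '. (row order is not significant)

After JOIN parts (7 rows):
teams.amt | teams.dept | teams.city | parts.kind | parts.amt | parts.id
8 | ops | SEA | green | 8 | 8
8 | ops | SEA | green | 8 | 90
7 | fin | SEA | gold | 7 | 3
8 | eng | LA | green | 8 | 8
8 | eng | LA | green | 8 | 90
8 | hr | NY | green | 8 | 8
8 | hr | NY | green | 8 | 90
After WHERE (1 rows):
teams.amt | teams.dept | teams.city | parts.kind | parts.amt | parts.id
7 | fin | SEA | gold | 7 | 3
After SELECT (1 rows):
parts.amt
7

== RESULT ==
parts.amt
7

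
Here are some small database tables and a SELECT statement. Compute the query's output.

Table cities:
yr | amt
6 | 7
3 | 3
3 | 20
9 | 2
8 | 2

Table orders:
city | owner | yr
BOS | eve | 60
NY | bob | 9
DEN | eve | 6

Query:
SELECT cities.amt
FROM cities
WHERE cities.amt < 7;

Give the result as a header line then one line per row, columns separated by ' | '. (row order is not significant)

== RESULT ==
cities.amt
3
2
2

Derivation:
After WHERE (3 rows):
cities.yr | cities.amt
3 | 3
9 | 2
8 | 2
After SELECT (3 rows):
cities.amt
3
2
2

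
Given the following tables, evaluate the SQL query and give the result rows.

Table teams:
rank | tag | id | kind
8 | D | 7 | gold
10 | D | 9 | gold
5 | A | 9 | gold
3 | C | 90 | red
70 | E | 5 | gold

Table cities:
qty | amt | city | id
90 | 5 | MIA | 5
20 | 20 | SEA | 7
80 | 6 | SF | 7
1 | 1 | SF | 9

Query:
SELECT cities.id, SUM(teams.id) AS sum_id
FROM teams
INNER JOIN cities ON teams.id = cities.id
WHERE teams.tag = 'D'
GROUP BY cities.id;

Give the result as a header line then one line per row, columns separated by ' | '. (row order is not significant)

After JOIN cities (5 rows):
teams.rank | teams.tag | teams.id | teams.kind | cities.qty | cities.amt | cities.city | cities.id
8 | D | 7 | gold | 20 | 20 | SEA | 7
8 | D | 7 | gold | 80 | 6 | SF | 7
10 | D | 9 | gold | 1 | 1 | SF | 9
5 | A | 9 | gold | 1 | 1 | SF | 9
70 | E | 5 | gold | 90 | 5 | MIA | 5
After WHERE (3 rows):
teams.rank | teams.tag | teams.id | teams.kind | cities.qty | cities.amt | cities.city | cities.id
8 | D | 7 | gold | 20 | 20 | SEA | 7
8 | D | 7 | gold | 80 | 6 | SF | 7
10 | D | 9 | gold | 1 | 1 | SF | 9
After GROUP BY (2 rows):
cities.id | sum_id
7 | 14
9 | 9

== RESULT ==
cities.id | sum_id
7 | 14
9 | 9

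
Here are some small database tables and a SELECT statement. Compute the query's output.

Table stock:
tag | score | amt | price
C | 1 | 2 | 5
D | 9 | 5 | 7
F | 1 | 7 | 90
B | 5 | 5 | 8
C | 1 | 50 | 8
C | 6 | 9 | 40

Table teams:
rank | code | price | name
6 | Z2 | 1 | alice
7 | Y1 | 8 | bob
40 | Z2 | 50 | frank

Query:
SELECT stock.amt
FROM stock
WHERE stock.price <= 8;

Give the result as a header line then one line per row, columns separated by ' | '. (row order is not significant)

== RESULT ==
stock.amt
2
5
5
50

Derivation:
After WHERE (4 rows):
stock.tag | stock.score | stock.amt | stock.price
C | 1 | 2 | 5
D | 9 | 5 | 7
B | 5 | 5 | 8
C | 1 | 50 | 8
After SELECT (4 rows):
stock.amt
2
5
5
50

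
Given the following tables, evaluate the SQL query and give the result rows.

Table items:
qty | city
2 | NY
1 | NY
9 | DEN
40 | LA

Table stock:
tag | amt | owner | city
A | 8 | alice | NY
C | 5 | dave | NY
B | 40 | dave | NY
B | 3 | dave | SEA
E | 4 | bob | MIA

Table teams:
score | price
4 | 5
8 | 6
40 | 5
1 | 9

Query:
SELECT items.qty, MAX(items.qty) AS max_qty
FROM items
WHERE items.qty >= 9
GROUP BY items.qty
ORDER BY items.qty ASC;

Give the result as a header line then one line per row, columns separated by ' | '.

== RESULT ==
items.qty | max_qty
9 | 9
40 | 40

Derivation:
After WHERE (2 rows):
items.qty | items.city
9 | DEN
40 | LA
After GROUP BY (2 rows):
items.qty | max_qty
9 | 9
40 | 40
After ORDER BY (2 rows):
items.qty | max_qty
9 | 9
40 | 40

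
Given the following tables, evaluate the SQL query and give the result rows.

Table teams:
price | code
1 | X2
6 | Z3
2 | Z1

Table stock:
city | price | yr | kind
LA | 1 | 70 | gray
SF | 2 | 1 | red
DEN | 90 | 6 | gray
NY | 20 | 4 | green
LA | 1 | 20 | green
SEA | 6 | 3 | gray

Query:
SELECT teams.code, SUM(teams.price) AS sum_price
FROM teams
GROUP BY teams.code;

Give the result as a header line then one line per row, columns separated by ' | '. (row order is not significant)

== RESULT ==
teams.code | sum_price
X2 | 1
Z3 | 6
Z1 | 2

Derivation:
After GROUP BY (3 rows):
teams.code | sum_price
X2 | 1
Z3 | 6
Z1 | 2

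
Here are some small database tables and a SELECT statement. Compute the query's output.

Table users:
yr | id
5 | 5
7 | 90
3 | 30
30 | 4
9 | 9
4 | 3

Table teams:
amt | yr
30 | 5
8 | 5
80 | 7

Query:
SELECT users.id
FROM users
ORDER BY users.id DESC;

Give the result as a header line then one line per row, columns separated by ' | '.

== RESULT ==
users.id
90
30
9
5
4
3

Derivation:
After SELECT (6 rows):
users.id
5
90
30
4
9
3
After ORDER BY (6 rows):
users.id
90
30
9
5
4
3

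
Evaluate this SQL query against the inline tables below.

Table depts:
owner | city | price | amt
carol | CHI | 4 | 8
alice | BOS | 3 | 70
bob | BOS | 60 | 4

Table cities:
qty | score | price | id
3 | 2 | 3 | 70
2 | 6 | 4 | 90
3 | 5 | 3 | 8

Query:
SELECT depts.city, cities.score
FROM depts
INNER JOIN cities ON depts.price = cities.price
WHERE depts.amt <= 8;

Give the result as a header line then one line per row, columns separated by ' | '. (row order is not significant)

After JOIN cities (3 rows):
depts.owner | depts.city | depts.price | depts.amt | cities.qty | cities.score | cities.price | cities.id
carol | CHI | 4 | 8 | 2 | 6 | 4 | 90
alice | BOS | 3 | 70 | 3 | 2 | 3 | 70
alice | BOS | 3 | 70 | 3 | 5 | 3 | 8
After WHERE (1 rows):
depts.owner | depts.city | depts.price | depts.amt | cities.qty | cities.score | cities.price | cities.id
carol | CHI | 4 | 8 | 2 | 6 | 4 | 90
After SELECT (1 rows):
depts.city | cities.score
CHI | 6

== RESULT ==
depts.city | cities.score
CHI | 6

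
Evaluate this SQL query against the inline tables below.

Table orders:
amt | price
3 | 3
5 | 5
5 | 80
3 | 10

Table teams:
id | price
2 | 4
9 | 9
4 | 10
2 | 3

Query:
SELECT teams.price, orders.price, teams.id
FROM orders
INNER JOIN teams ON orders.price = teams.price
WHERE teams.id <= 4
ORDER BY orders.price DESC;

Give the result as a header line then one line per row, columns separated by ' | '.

After JOIN teams (2 rows):
orders.amt | orders.price | teams.id | teams.price
3 | 3 | 2 | 3
3 | 10 | 4 | 10
After WHERE (2 rows):
orders.amt | orders.price | teams.id | teams.price
3 | 3 | 2 | 3
3 | 10 | 4 | 10
After SELECT (2 rows):
teams.price | orders.price | teams.id
3 | 3 | 2
10 | 10 | 4
After ORDER BY (2 rows):
teams.price | orders.price | teams.id
10 | 10 | 4
3 | 3 | 2

== RESULT ==
teams.price | orders.price | teams.id
10 | 10 | 4
3 | 3 | 2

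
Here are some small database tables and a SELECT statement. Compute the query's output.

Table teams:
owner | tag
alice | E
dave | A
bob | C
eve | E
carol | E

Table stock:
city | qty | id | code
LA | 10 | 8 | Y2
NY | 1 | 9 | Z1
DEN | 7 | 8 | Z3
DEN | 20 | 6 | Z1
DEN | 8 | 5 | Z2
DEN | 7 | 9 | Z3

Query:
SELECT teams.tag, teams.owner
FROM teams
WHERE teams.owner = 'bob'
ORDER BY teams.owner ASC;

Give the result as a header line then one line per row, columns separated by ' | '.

After WHERE (1 rows):
teams.owner | teams.tag
bob | C
After SELECT (1 rows):
teams.tag | teams.owner
C | bob
After ORDER BY (1 rows):
teams.tag | teams.owner
C | bob

== RESULT ==
teams.tag | teams.owner
C | bob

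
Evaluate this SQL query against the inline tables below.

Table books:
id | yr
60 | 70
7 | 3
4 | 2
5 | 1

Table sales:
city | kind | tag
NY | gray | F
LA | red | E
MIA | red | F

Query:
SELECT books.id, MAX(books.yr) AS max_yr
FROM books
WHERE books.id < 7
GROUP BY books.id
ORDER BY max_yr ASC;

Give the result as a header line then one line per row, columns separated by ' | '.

After WHERE (2 rows):
books.id | books.yr
4 | 2
5 | 1
After GROUP BY (2 rows):
books.id | max_yr
4 | 2
5 | 1
After ORDER BY (2 rows):
books.id | max_yr
5 | 1
4 | 2

== RESULT ==
books.id | max_yr
5 | 1
4 | 2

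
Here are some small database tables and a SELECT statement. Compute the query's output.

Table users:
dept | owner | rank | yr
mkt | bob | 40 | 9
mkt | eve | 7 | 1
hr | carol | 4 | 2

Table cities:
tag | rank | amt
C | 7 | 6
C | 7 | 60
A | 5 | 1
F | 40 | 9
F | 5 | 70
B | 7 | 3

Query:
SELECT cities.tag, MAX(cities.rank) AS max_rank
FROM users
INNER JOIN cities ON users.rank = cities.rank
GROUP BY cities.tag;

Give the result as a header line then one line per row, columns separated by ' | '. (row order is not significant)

After JOIN cities (4 rows):
users.dept | users.owner | users.rank | users.yr | cities.tag | cities.rank | cities.amt
mkt | bob | 40 | 9 | F | 40 | 9
mkt | eve | 7 | 1 | C | 7 | 6
mkt | eve | 7 | 1 | C | 7 | 60
mkt | eve | 7 | 1 | B | 7 | 3
After GROUP BY (3 rows):
cities.tag | max_rank
F | 40
C | 7
B | 7

== RESULT ==
cities.tag | max_rank
F | 40
C | 7
B | 7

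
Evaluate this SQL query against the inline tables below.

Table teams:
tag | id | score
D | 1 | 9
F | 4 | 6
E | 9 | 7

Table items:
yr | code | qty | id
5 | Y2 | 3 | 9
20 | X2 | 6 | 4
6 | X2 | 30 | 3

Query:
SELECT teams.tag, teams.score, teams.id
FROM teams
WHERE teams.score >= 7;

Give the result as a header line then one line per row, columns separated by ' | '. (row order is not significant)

After WHERE (2 rows):
teams.tag | teams.id | teams.score
D | 1 | 9
E | 9 | 7
After SELECT (2 rows):
teams.tag | teams.score | teams.id
D | 9 | 1
E | 7 | 9

== RESULT ==
teams.tag | teams.score | teams.id
D | 9 | 1
E | 7 | 9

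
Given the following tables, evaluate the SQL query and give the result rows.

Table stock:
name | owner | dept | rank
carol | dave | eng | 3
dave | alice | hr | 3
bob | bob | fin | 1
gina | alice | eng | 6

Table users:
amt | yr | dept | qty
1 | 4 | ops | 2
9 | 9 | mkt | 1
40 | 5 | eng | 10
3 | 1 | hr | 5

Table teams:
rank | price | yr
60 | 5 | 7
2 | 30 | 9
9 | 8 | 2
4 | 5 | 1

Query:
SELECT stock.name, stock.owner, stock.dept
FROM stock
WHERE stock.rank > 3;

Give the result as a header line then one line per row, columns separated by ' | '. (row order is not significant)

After WHERE (1 rows):
stock.name | stock.owner | stock.dept | stock.rank
gina | alice | eng | 6
After SELECT (1 rows):
stock.name | stock.owner | stock.dept
gina | alice | eng

== RESULT ==
stock.name | stock.owner | stock.dept
gina | alice | eng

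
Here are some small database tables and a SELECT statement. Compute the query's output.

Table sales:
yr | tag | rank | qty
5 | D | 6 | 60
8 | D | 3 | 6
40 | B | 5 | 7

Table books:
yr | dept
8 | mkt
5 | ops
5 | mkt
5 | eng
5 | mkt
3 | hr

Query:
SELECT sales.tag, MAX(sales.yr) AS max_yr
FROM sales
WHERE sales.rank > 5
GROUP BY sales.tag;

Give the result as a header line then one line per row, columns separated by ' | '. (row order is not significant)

== RESULT ==
sales.tag | max_yr
D | 5

Derivation:
After WHERE (1 rows):
sales.yr | sales.tag | sales.rank | sales.qty
5 | D | 6 | 60
After GROUP BY (1 rows):
sales.tag | max_yr
D | 5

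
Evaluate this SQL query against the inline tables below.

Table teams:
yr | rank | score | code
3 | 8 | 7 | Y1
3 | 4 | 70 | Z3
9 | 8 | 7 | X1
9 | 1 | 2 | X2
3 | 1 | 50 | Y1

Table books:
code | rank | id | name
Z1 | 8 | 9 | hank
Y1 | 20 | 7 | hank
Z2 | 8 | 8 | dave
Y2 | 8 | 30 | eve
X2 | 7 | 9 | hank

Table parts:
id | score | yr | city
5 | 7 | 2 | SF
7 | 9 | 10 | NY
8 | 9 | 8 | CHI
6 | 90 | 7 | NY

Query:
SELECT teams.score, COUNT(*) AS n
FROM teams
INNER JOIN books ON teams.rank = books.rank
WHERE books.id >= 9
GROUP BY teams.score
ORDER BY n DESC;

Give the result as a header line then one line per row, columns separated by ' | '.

== RESULT ==
teams.score | n
7 | 4

Derivation:
After JOIN books (6 rows):
teams.yr | teams.rank | teams.score | teams.code | books.code | books.rank | books.id | books.name
3 | 8 | 7 | Y1 | Z1 | 8 | 9 | hank
3 | 8 | 7 | Y1 | Z2 | 8 | 8 | dave
3 | 8 | 7 | Y1 | Y2 | 8 | 30 | eve
9 | 8 | 7 | X1 | Z1 | 8 | 9 | hank
9 | 8 | 7 | X1 | Z2 | 8 | 8 | dave
9 | 8 | 7 | X1 | Y2 | 8 | 30 | eve
After WHERE (4 rows):
teams.yr | teams.rank | teams.score | teams.code | books.code | books.rank | books.id | books.name
3 | 8 | 7 | Y1 | Z1 | 8 | 9 | hank
3 | 8 | 7 | Y1 | Y2 | 8 | 30 | eve
9 | 8 | 7 | X1 | Z1 | 8 | 9 | hank
9 | 8 | 7 | X1 | Y2 | 8 | 30 | eve
After GROUP BY (1 rows):
teams.score | n
7 | 4
After ORDER BY (1 rows):
teams.score | n
7 | 4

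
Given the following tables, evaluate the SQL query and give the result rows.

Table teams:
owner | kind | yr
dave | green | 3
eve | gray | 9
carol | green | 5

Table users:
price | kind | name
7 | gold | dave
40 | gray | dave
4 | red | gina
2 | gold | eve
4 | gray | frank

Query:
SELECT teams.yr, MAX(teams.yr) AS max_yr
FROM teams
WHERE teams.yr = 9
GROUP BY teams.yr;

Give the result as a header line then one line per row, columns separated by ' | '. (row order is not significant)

After WHERE (1 rows):
teams.owner | teams.kind | teams.yr
eve | gray | 9
After GROUP BY (1 rows):
teams.yr | max_yr
9 | 9

== RESULT ==
teams.yr | max_yr
9 | 9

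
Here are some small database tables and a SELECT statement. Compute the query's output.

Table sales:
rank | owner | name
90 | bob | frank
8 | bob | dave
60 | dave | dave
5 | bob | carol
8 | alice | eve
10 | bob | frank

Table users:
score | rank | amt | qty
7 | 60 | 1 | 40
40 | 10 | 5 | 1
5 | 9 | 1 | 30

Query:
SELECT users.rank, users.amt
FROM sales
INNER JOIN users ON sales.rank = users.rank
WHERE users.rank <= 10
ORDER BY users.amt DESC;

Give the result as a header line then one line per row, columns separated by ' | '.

After JOIN users (2 rows):
sales.rank | sales.owner | sales.name | users.score | users.rank | users.amt | users.qty
60 | dave | dave | 7 | 60 | 1 | 40
10 | bob | frank | 40 | 10 | 5 | 1
After WHERE (1 rows):
sales.rank | sales.owner | sales.name | users.score | users.rank | users.amt | users.qty
10 | bob | frank | 40 | 10 | 5 | 1
After SELECT (1 rows):
users.rank | users.amt
10 | 5
After ORDER BY (1 rows):
users.rank | users.amt
10 | 5

== RESULT ==
users.rank | users.amt
10 | 5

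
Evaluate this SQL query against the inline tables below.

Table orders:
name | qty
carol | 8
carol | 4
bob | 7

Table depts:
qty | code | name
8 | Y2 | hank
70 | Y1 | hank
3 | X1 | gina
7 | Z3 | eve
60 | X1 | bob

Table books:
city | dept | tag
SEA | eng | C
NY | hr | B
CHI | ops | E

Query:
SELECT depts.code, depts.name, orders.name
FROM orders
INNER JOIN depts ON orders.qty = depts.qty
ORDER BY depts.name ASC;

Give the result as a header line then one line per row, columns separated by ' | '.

After JOIN depts (2 rows):
orders.name | orders.qty | depts.qty | depts.code | depts.name
carol | 8 | 8 | Y2 | hank
bob | 7 | 7 | Z3 | eve
After SELECT (2 rows):
depts.code | depts.name | orders.name
Y2 | hank | carol
Z3 | eve | bob
After ORDER BY (2 rows):
depts.code | depts.name | orders.name
Z3 | eve | bob
Y2 | hank | carol

== RESULT ==
depts.code | depts.name | orders.name
Z3 | eve | bob
Y2 | hank | carol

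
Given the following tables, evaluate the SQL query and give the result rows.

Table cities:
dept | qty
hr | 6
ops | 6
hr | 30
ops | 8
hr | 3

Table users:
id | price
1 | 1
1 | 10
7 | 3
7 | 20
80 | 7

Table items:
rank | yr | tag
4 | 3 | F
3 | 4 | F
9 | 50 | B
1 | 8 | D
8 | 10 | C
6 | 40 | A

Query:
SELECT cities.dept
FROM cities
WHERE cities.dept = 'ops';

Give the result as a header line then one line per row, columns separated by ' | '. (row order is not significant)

After WHERE (2 rows):
cities.dept | cities.qty
ops | 6
ops | 8
After SELECT (2 rows):
cities.dept
ops
ops

== RESULT ==
cities.dept
ops
ops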